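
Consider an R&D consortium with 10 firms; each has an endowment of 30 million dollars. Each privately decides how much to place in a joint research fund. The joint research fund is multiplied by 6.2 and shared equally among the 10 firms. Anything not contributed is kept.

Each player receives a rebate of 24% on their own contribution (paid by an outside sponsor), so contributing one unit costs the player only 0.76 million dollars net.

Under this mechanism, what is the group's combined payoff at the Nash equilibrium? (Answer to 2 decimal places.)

With the mechanism, a contributed unit returns (6.2/10) / 0.76 = 0.8158 per unit of net cost — still below 1 — so contributing 0 remains dominant for every player.
At the Nash equilibrium no one contributes; group total payoff = 10 × 30 = 300.

300.00 million dollars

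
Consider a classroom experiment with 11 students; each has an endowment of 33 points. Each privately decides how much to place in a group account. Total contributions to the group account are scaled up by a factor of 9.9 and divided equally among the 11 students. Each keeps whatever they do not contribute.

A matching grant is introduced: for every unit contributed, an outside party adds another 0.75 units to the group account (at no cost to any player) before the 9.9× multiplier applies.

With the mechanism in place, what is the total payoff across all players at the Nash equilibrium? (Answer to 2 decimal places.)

Under the mechanism each unit contributed yields 9.9 × 1.75 / 11 = 1.5750 back to its contributor per unit of net cost, which exceeds 1, making full contribution the dominant choice for everyone.
So the Nash equilibrium is full contribution by all 11; the group earns 9.9 × 1.75 × 363 = 6288.98.

6288.98 points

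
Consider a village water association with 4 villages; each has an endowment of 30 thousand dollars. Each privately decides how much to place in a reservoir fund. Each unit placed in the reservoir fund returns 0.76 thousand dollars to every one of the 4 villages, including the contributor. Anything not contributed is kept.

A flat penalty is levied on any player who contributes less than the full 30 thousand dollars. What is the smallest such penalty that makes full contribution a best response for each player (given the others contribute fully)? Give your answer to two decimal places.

Given the others contribute fully, the best deviation is to contribute 0 (any partial contribution still incurs the fine and gives up units whose private return 0.76 is below 1).
Deviating from 30 to 0 saves 30 thousand dollars but forfeits the deviator's share of the drop in the reservoir fund: 0.76 × 30 = 22.80.
So the deviation gain is 30 − 22.80 = 7.20, and the fine must be at least 7.20 thousand dollars to wipe it out.

7.20 thousand dollars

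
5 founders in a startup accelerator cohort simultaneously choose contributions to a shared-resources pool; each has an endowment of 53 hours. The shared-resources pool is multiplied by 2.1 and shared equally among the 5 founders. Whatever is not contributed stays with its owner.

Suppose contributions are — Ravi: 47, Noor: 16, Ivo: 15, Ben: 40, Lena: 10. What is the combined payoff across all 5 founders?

405.80 hours

Total contributed: 47 + 16 + 15 + 40 + 10 = 128; total kept: 5 × 53 − 128 = 137.
The shared-resources pool pays out 2.1 × 128 = 268.80 in aggregate.
Group total = 137 + 268.80 = 405.80.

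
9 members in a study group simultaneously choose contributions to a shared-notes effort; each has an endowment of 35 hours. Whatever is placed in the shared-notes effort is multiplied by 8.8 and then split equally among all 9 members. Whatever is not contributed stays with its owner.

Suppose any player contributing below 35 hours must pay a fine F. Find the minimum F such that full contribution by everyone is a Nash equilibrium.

Given the others contribute fully, the best deviation is to contribute 0 (any partial contribution still incurs the fine and gives up units whose private return 0.9778 is below 1).
Deviating from 35 to 0 saves 35 hours but forfeits the deviator's share of the drop in the shared-notes effort: 8.8/9 × 35 = 34.22.
So the deviation gain is 35 − 34.22 = 0.78, and the fine must be at least 0.78 hours to wipe it out.

0.78 hours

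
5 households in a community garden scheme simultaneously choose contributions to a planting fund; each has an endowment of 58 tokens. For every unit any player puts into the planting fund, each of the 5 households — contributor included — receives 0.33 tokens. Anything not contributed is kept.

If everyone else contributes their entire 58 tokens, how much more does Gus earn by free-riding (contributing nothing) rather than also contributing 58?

38.86 tokens

Switching from a contribution of 58 to 0 lets Gus keep an extra 58 tokens, but lowers the planting fund by 58, which costs Gus their own share of that drop: 0.33 × 58 = 19.14.
Net gain = 58 − 19.14 = 38.86. The private return per contributed unit (0.33) is below 1, so free-riding is indeed the best response regardless of what the others do.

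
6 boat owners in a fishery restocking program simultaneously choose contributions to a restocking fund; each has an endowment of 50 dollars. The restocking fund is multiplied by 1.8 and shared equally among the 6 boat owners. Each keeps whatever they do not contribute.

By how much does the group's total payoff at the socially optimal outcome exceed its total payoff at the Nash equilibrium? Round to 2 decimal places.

240.00 dollars

Each contributed unit returns 1.8/6 = 0.3000 to its contributor — below 1 — so contributing 0 is dominant for every player. At the Nash equilibrium everyone keeps their 50, and the group total is 6 × 50 = 300.
Each contributed unit returns 1.800 to the group as a whole (0.3000 to each of 6 players), which exceeds 1, so the social optimum is full contribution: group total = 1.800 × 300 = 540.00.
Efficiency loss = 540.00 − 300 = 240.00.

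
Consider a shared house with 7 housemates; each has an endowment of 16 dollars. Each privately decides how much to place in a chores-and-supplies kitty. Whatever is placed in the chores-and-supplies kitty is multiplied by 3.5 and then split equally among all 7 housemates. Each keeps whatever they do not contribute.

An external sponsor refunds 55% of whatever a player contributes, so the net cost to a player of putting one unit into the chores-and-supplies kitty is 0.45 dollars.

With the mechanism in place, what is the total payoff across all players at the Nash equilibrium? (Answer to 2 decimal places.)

With the mechanism, a contributed unit returns (3.5/7) / 0.45 = 1.1111 per unit of net cost to the contributor — now above 1 — so contributing fully is weakly dominant for every player.
So the Nash equilibrium is full contribution by all 7; the group earns 7 × (16 × 0.55 + 3.5 × 16) = 453.60.

453.60 dollars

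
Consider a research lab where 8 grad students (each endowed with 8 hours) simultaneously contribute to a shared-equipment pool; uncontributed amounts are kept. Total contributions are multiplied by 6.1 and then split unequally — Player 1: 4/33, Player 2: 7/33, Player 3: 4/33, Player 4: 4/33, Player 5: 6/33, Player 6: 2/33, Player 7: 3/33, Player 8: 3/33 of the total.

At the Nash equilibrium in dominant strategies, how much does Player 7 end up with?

16.87 hours

Player j's private return per contributed unit is 6.1 × (j's share). Contributing is weakly dominant for j when that share is at least 1/6.1 = 0.1639, and contributing 0 is dominant otherwise.
Player 2 and Player 5 clear that bar, contributing 8 each; the remaining 6 contribute 0. Total contributed: 16.
Player 7 keeps 8 and receives 6.1 × 16 × 3/33 = 8.87 from the shared-equipment pool, for a payoff of 16.87.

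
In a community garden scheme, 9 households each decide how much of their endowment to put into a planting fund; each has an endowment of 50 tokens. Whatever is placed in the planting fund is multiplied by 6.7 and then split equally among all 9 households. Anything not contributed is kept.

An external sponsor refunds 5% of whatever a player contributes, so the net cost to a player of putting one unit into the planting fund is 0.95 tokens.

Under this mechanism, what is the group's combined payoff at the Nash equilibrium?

Even with the mechanism, each unit contributed returns only (6.7/9) / 0.95 = 0.7836 per unit of net cost, so contributing nothing is still dominant.
Everyone keeps their endowment and the group total is 9 × 50 = 450.

450.00 tokens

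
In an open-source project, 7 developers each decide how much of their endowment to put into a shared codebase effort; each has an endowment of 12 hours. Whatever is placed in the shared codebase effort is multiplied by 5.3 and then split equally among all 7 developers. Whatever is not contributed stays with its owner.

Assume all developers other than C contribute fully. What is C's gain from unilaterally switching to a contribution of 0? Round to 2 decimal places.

2.91 hours

Switching from a contribution of 12 to 0 lets C keep an extra 12 hours, but lowers the shared codebase effort by 12, which costs C their own share of that drop: 5.3/7 × 12 = 9.09.
Net gain = 12 − 9.09 = 2.91. The private return per contributed unit (0.7571) is below 1, so free-riding is indeed the best response regardless of what the others do.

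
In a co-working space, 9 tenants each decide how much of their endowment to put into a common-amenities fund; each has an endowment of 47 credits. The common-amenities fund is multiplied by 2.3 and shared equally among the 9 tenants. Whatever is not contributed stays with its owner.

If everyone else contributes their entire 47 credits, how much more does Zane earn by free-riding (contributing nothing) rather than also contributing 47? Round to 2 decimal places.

34.99 credits

Switching from a contribution of 47 to 0 lets Zane keep an extra 47 credits, but lowers the common-amenities fund by 47, which costs Zane their own share of that drop: 2.3/9 × 47 = 12.01.
Net gain = 47 − 12.01 = 34.99. The private return per contributed unit (0.2556) is below 1, so free-riding is indeed the best response regardless of what the others do.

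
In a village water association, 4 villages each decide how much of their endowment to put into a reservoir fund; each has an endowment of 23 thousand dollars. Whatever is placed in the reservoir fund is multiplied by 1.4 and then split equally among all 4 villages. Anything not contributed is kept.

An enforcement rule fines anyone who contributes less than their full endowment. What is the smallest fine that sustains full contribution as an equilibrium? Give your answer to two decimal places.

14.95 thousand dollars

Given the others contribute fully, the best deviation is to contribute 0 (any partial contribution still incurs the fine and gives up units whose private return 0.3500 is below 1).
Deviating from 23 to 0 saves 23 thousand dollars but forfeits the deviator's share of the drop in the reservoir fund: 1.4/4 × 23 = 8.05.
So the deviation gain is 23 − 8.05 = 14.95, and the fine must be at least 14.95 thousand dollars to wipe it out.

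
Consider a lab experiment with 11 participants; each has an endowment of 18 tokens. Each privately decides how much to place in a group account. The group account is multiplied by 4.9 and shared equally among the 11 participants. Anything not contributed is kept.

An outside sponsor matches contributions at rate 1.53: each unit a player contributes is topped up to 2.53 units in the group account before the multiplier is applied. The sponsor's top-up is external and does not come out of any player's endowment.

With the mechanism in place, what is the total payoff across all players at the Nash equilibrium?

2454.61 tokens

With the mechanism, a contributed unit returns 4.9 × 2.53 / 11 = 1.1270 per unit of net cost to the contributor — now above 1 — so contributing fully is weakly dominant for every player.
At the Nash equilibrium everyone contributes 18. Group total payoff = 4.9 × 2.53 × 198 = 2454.61.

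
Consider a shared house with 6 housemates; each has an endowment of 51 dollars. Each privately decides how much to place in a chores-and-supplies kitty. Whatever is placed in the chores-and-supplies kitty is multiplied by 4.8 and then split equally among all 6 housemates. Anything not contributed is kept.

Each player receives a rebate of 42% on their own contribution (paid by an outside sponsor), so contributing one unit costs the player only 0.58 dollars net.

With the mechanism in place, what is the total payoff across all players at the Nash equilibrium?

1597.32 dollars

With the mechanism, a contributed unit returns (4.8/6) / 0.58 = 1.3793 per unit of net cost to the contributor — now above 1 — so contributing fully is weakly dominant for every player.
At the Nash equilibrium everyone contributes 51. Group total payoff = 6 × (51 × 0.42 + 4.8 × 51) = 1597.32.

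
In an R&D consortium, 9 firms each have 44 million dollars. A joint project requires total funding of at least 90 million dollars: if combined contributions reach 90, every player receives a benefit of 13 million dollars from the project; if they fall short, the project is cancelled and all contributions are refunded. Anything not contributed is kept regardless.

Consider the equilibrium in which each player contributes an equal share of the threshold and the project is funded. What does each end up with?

Equal share of the threshold: 90/9 = 10.
At this profile no one gains by cutting their contribution: any cut drops the total below 90, the project is cancelled, contributions are refunded, and the deviator ends with 44, which is less than 44 − 10 + 13 = 47. Contributing more than 10 just wastes the excess. So contributing exactly 10 is a best response.
Each player's payoff: 44 − 10 + 13 = 47.

47 million dollars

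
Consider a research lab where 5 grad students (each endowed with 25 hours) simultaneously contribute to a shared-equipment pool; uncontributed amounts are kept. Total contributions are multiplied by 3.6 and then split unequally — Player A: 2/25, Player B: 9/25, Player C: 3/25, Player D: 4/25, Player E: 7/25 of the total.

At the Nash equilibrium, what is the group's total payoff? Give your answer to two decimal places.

255.00 hours

For player j, contributing a unit is worthwhile iff 3.6 × (j's share) ≥ 1, i.e. iff j's share is at least 0.2778.
Player B and Player E are above the threshold, contributing 25 each; the remaining 3 contribute 0. Total contributed: 50.
The shared-equipment pool pays out 3.6 × 50 = 180.00 in total (split across the unequal shares, but the aggregate is all that matters for the group sum).
The 3 free-riders keep 25 each, adding 75. Group total = 75 + 180.00 = 255.00.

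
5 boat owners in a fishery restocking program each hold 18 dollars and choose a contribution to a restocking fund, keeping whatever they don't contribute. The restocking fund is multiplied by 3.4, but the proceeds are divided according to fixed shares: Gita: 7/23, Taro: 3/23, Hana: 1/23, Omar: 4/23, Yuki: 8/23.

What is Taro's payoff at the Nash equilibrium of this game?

33.97 dollars

Each unit j contributes comes back to j as 3.4 × (j's share), so j prefers to contribute only if that share exceeds 1/3.4 = 0.2941; otherwise keeping the unit dominates.
The shares above 0.2941 belong to Gita and Yuki, contributing 18 each; the remaining 3 contribute 0. Total contributed: 36.
Taro keeps 18 and receives 3.4 × 36 × 3/23 = 15.97 from the restocking fund, for a payoff of 33.97.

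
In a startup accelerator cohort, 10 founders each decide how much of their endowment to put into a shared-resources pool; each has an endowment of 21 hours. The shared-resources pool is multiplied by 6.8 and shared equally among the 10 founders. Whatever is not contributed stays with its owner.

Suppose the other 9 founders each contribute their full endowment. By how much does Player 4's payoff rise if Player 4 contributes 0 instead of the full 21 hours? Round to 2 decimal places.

Switching from a contribution of 21 to 0 lets Player 4 keep an extra 21 hours, but lowers the shared-resources pool by 21, which costs Player 4 their own share of that drop: 6.8/10 × 21 = 14.28.
Net gain = 21 − 14.28 = 6.72. The private return per contributed unit (0.6800) is below 1, so free-riding is indeed the best response regardless of what the others do.

6.72 hours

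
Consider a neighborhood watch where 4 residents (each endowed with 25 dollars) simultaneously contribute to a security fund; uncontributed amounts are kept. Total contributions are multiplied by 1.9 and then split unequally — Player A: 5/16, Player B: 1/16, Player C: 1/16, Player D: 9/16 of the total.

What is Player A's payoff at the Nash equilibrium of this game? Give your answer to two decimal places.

39.84 dollars

Each unit j contributes comes back to j as 1.9 × (j's share), so j prefers to contribute only if that share exceeds 1/1.9 = 0.5263; otherwise keeping the unit dominates.
The only share above 0.5263 is Player D's 9/16, contributing 25; the remaining 3 contribute 0. Total contributed: 25.
Player A keeps 25 and receives 1.9 × 25 × 5/16 = 14.84 from the security fund, for a payoff of 39.84.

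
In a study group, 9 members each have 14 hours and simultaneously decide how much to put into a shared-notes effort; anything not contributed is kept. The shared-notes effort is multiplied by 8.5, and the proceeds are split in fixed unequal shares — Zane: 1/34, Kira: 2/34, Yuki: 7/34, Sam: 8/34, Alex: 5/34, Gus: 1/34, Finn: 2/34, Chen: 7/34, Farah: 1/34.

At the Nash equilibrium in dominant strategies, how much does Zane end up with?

A player with share s gets back 8.5·s per unit contributed, so full contribution is dominant for anyone with s > 1/8.5 = 0.1176 and zero contribution is dominant for anyone below.
The shares above 0.1176 belong to Yuki, Sam, Alex and Chen, contributing 14 each; the remaining 5 contribute 0. Total contributed: 56.
Zane keeps 14 and receives 8.5 × 56 × 1/34 = 14.00 from the shared-notes effort, for a payoff of 28.00.

28.00 hours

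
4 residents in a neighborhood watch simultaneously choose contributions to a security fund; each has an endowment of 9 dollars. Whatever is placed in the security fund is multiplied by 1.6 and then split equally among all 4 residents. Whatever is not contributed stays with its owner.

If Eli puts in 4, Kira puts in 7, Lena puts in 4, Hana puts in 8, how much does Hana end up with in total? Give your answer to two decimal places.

Total contributed: 4 + 7 + 4 + 8 = 23.
Each receives 1.6 × 23 / 4 = 9.20 from the security fund.
Hana keeps 9 − 8 = 1, so Hana's payoff is 1 + 9.20 = 10.20.

10.20 dollars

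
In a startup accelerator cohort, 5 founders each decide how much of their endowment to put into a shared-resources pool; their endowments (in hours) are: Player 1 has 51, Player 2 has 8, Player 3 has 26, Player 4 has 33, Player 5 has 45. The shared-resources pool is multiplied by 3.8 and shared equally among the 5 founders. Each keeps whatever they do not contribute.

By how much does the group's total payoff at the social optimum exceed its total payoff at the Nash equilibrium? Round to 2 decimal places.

The private return per contributed unit is 3.8/5 = 0.7600 < 1 for every player regardless of endowment, so the Nash equilibrium is zero contribution and the group total is Σ E_j = 51 + 8 + 26 + 33 + 45 = 163.
Each contributed unit returns 3.800 to the group, so the social optimum is full contribution by everyone: group total = 3.800 × 163 = 619.40.
Efficiency loss = (3.800 − 1) × 163 = 456.40.

456.40 hours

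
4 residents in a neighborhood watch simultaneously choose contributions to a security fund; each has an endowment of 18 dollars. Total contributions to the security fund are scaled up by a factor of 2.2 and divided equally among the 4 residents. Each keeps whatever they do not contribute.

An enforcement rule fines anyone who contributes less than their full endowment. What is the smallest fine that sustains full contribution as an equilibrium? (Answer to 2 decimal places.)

8.10 dollars

Given the others contribute fully, the best deviation is to contribute 0 (any partial contribution still incurs the fine and gives up units whose private return 0.5500 is below 1).
Deviating from 18 to 0 saves 18 dollars but forfeits the deviator's share of the drop in the security fund: 2.2/4 × 18 = 9.90.
So the deviation gain is 18 − 9.90 = 8.10, and the fine must be at least 8.10 dollars to wipe it out.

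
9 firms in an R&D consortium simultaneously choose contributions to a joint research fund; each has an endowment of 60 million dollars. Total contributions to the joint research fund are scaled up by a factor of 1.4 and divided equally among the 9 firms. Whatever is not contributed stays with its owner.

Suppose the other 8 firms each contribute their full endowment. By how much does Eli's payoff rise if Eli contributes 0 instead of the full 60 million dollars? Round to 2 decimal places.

50.67 million dollars

Switching from a contribution of 60 to 0 lets Eli keep an extra 60 million dollars, but lowers the joint research fund by 60, which costs Eli their own share of that drop: 1.4/9 × 60 = 9.33.
Net gain = 60 − 9.33 = 50.67. The private return per contributed unit (0.1556) is below 1, so free-riding is indeed the best response regardless of what the others do.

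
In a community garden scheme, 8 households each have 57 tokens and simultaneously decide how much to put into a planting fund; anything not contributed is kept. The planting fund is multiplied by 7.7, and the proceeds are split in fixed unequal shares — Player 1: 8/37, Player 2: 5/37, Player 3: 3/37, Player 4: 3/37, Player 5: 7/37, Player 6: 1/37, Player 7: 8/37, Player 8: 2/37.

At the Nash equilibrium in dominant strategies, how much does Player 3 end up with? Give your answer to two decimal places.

For player j, contributing a unit is worthwhile iff 7.7 × (j's share) ≥ 1, i.e. iff j's share is at least 0.1299.
Player 1, Player 2, Player 5 and Player 7 clear that bar, contributing 57 each; the remaining 4 contribute 0. Total contributed: 228.
Player 3 keeps 57 and receives 7.7 × 228 × 3/37 = 142.35 from the planting fund, for a payoff of 199.35.

199.35 tokens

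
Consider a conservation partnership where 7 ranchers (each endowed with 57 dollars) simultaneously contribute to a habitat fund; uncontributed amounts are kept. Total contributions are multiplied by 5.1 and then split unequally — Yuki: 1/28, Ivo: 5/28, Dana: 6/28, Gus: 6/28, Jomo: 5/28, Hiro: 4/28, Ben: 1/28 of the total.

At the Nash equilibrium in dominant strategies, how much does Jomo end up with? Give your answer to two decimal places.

Player j's private return per contributed unit is 5.1 × (j's share). Contributing is weakly dominant for j when that share is at least 1/5.1 = 0.1961, and contributing 0 is dominant otherwise.
The shares above 0.1961 belong to Dana and Gus, contributing 57 each; the remaining 5 contribute 0. Total contributed: 114.
Jomo keeps 57 and receives 5.1 × 114 × 5/28 = 103.82 from the habitat fund, for a payoff of 160.82.

160.82 dollars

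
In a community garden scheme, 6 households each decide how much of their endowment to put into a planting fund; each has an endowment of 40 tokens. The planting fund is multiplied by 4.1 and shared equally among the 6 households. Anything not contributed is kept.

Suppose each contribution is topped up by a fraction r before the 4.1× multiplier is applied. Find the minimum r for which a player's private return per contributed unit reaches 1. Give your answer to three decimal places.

With matching at rate r, one contributed unit becomes (1 + r) in the planting fund and returns 4.1 × (1 + r) / 6 to the contributor.
Setting this equal to 1: 1 + r = 6/4.1 = 1.4634.
So the minimum matching rate is r = 1.4634 − 1 = 0.463.

0.463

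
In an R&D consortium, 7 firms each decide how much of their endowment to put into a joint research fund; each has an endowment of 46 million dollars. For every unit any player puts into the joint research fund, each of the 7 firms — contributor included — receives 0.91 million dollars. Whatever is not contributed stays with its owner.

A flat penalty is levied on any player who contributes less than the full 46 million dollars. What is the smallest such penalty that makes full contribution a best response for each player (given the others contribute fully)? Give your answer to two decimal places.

4.14 million dollars

Given the others contribute fully, the best deviation is to contribute 0 (any partial contribution still incurs the fine and gives up units whose private return 0.91 is below 1).
Deviating from 46 to 0 saves 46 million dollars but forfeits the deviator's share of the drop in the joint research fund: 0.91 × 46 = 41.86.
So the deviation gain is 46 − 41.86 = 4.14, and the fine must be at least 4.14 million dollars to wipe it out.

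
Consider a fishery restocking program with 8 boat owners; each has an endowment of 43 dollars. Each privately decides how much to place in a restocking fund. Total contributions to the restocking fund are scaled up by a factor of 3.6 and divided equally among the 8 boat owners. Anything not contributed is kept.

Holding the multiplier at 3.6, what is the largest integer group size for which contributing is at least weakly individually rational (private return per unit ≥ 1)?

Private return per unit is 3.6/(group size), which is ≥ 1 whenever the group size is ≤ 3.6.
The largest such integer is 3.

3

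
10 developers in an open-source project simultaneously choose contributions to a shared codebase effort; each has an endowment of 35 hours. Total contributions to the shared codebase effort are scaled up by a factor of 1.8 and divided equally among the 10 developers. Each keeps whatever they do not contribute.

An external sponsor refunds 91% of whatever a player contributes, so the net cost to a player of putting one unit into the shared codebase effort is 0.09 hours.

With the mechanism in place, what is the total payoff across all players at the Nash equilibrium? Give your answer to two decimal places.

948.50 hours

The effective private return per unit is now (1.8/10) / 0.09 = 2.0000 > 1, so every player's dominant strategy flips to full contribution.
At the Nash equilibrium everyone contributes 35. Group total payoff = 10 × (35 × 0.91 + 1.8 × 35) = 948.50.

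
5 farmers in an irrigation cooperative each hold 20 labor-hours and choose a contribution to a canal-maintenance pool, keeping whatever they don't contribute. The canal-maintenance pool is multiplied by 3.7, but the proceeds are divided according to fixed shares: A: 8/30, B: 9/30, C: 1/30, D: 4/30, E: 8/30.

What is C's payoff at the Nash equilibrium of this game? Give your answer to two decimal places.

22.47 labor-hours

For player j, contributing a unit is worthwhile iff 3.7 × (j's share) ≥ 1, i.e. iff j's share is at least 0.2703.
B alone (share 9/30) is above the threshold, contributing 20; the remaining 4 contribute 0. Total contributed: 20.
C keeps 20 and receives 3.7 × 20 × 1/30 = 2.47 from the canal-maintenance pool, for a payoff of 22.47.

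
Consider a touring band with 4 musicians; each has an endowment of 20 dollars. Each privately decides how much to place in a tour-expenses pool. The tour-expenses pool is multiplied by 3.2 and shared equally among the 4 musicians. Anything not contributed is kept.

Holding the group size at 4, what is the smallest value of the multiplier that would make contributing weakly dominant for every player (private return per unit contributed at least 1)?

A contributed unit returns (multiplier)/4 to its contributor.
This reaches 1 exactly when the multiplier is 4.

4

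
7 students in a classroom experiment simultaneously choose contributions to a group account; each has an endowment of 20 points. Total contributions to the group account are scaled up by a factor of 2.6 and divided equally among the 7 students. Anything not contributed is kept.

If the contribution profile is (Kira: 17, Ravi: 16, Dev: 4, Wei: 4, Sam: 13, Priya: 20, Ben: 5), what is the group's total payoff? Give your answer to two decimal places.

266.40 points

Total contributed: 17 + 16 + 4 + 4 + 13 + 20 + 5 = 79; total kept: 7 × 20 − 79 = 61.
The group account pays out 2.6 × 79 = 205.40 in aggregate.
Group total = 61 + 205.40 = 266.40.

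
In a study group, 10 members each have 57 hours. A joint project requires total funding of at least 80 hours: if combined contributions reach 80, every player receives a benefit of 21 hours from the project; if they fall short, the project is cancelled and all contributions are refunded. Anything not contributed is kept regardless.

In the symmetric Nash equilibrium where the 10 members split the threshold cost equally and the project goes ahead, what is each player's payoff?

Equal share of the threshold: 80/10 = 8.
At this profile no one gains by cutting their contribution: any cut drops the total below 80, the project is cancelled, contributions are refunded, and the deviator ends with 57, which is less than 57 − 8 + 21 = 70. Contributing more than 8 just wastes the excess. So contributing exactly 8 is a best response.
Each player's payoff: 57 − 8 + 21 = 70.

70 hours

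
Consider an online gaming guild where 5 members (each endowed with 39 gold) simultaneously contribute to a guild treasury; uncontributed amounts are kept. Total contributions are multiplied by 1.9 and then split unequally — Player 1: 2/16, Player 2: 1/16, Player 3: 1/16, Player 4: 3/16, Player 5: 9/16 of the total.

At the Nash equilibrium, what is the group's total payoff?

230.10 gold

Each unit j contributes comes back to j as 1.9 × (j's share), so j prefers to contribute only if that share exceeds 1/1.9 = 0.5263; otherwise keeping the unit dominates.
Only Player 5 (9/16) clears that bar, contributing 39; the remaining 4 contribute 0. Total contributed: 39.
The guild treasury pays out 1.9 × 39 = 74.10 in total (split across the unequal shares, but the aggregate is all that matters for the group sum).
The 4 free-riders keep 39 each, adding 156. Group total = 156 + 74.10 = 230.10.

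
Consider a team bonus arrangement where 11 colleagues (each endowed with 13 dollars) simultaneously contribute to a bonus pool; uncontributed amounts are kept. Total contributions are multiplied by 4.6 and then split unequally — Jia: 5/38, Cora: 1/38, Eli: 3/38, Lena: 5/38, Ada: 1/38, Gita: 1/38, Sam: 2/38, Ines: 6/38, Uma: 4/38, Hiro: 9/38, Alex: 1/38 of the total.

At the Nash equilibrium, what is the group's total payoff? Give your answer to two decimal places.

189.80 dollars

For player j, contributing a unit is worthwhile iff 4.6 × (j's share) ≥ 1, i.e. iff j's share is at least 0.2174.
Hiro alone (share 9/38) is above the threshold, contributing 13; the remaining 10 contribute 0. Total contributed: 13.
The bonus pool pays out 4.6 × 13 = 59.80 in total (split across the unequal shares, but the aggregate is all that matters for the group sum).
The 10 free-riders keep 13 each, adding 130. Group total = 130 + 59.80 = 189.80.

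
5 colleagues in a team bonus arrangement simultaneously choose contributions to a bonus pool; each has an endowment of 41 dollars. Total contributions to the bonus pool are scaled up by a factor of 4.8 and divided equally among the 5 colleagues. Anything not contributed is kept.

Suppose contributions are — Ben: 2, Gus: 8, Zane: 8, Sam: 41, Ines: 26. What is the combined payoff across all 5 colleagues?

528.00 dollars

Total contributed: 2 + 8 + 8 + 41 + 26 = 85; total kept: 5 × 41 − 85 = 120.
The bonus pool pays out 4.8 × 85 = 408.00 in aggregate.
Group total = 120 + 408.00 = 528.00.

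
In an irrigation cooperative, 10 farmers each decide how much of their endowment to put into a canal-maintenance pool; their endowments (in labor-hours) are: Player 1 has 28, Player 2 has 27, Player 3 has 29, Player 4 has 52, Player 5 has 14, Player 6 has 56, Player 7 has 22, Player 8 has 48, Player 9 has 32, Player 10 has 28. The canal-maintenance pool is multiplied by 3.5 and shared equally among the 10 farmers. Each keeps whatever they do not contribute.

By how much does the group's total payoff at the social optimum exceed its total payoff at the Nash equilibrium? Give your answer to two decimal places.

840.00 labor-hours

The private return per contributed unit is 3.5/10 = 0.3500 < 1 for every player regardless of endowment, so the Nash equilibrium is zero contribution and the group total is Σ E_j = 28 + 27 + 29 + 52 + 14 + 56 + 22 + 48 + 32 + 28 = 336.
Each contributed unit returns 3.500 to the group, so the social optimum is full contribution by everyone: group total = 3.500 × 336 = 1176.00.
Efficiency loss = (3.500 − 1) × 336 = 840.00.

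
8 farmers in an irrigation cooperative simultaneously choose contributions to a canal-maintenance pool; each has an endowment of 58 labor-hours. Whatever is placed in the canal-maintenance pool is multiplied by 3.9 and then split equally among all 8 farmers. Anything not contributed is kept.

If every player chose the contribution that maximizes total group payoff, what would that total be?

Each contributed unit returns 3.900 to the group as a whole (0.4875 to each of 8 players), which exceeds 1, so the social optimum is full contribution: group total = 3.900 × 464 = 1809.60.

1809.60 labor-hours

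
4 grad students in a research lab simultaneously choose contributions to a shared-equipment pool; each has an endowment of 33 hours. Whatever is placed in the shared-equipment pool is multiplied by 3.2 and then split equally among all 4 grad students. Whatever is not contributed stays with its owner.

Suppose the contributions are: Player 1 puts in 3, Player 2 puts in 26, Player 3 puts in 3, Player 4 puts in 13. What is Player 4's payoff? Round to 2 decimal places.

56.00 hours

Total contributed: 3 + 26 + 3 + 13 = 45.
Each receives 3.2 × 45 / 4 = 36.00 from the shared-equipment pool.
Player 4 keeps 33 − 13 = 20, so Player 4's payoff is 20 + 36.00 = 56.00.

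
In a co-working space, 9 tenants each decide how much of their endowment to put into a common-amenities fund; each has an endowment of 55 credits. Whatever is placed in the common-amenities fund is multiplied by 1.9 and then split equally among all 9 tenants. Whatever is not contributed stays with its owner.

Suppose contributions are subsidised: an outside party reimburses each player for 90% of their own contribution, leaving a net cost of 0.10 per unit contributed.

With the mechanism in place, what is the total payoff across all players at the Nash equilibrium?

Under the mechanism each unit contributed yields (1.9/9) / 0.10 = 2.1111 back to its contributor per unit of net cost, which exceeds 1, making full contribution the dominant choice for everyone.
So the Nash equilibrium is full contribution by all 9; the group earns 9 × (55 × 0.90 + 1.9 × 55) = 1386.00.

1386.00 credits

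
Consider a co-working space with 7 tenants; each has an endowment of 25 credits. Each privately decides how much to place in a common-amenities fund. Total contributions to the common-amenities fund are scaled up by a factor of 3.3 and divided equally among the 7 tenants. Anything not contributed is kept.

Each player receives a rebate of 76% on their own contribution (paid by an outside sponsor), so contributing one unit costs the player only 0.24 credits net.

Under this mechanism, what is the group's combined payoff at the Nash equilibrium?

710.50 credits

Under the mechanism each unit contributed yields (3.3/7) / 0.24 = 1.9643 back to its contributor per unit of net cost, which exceeds 1, making full contribution the dominant choice for everyone.
At the Nash equilibrium everyone contributes 25. Group total payoff = 7 × (25 × 0.76 + 3.3 × 25) = 710.50.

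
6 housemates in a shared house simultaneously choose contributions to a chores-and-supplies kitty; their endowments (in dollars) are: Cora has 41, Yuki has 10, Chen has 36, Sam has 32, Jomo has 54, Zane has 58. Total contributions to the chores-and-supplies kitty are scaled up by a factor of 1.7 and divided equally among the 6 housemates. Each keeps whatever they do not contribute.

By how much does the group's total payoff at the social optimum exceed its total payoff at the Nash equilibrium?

161.70 dollars

The private return per contributed unit is 1.7/6 = 0.2833 < 1 for every player regardless of endowment, so the Nash equilibrium is zero contribution and the group total is Σ E_j = 41 + 10 + 36 + 32 + 54 + 58 = 231.
Each contributed unit returns 1.700 to the group, so the social optimum is full contribution by everyone: group total = 1.700 × 231 = 392.70.
Efficiency loss = (1.700 − 1) × 231 = 161.70.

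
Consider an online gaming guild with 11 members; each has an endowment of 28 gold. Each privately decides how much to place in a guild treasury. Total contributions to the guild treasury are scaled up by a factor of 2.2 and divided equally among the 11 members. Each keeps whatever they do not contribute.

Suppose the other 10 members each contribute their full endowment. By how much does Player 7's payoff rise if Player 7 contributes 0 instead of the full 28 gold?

Switching from a contribution of 28 to 0 lets Player 7 keep an extra 28 gold, but lowers the guild treasury by 28, which costs Player 7 their own share of that drop: 2.2/11 × 28 = 5.60.
Net gain = 28 − 5.60 = 22.40. The private return per contributed unit (0.2000) is below 1, so free-riding is indeed the best response regardless of what the others do.

22.40 gold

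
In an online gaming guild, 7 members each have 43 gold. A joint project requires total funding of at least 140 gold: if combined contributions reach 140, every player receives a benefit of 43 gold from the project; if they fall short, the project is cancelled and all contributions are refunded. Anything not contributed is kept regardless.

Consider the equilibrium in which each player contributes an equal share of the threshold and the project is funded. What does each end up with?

Equal share of the threshold: 140/7 = 20.
At this profile no one gains by cutting their contribution: any cut drops the total below 140, the project is cancelled, contributions are refunded, and the deviator ends with 43, which is less than 43 − 20 + 43 = 66. Contributing more than 20 just wastes the excess. So contributing exactly 20 is a best response.
Each player's payoff: 43 − 20 + 43 = 66.

66 gold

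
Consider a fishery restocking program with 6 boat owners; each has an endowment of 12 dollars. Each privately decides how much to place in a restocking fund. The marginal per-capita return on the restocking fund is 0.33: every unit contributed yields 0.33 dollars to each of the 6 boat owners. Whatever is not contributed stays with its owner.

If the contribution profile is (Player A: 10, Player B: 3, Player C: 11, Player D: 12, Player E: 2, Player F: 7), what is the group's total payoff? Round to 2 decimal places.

Total contributed: 10 + 3 + 11 + 12 + 2 + 7 = 45; total kept: 6 × 12 − 45 = 27.
The restocking fund pays out 0.33 × 6 × 45 = 89.10 in aggregate.
Group total = 27 + 89.10 = 116.10.

116.10 dollars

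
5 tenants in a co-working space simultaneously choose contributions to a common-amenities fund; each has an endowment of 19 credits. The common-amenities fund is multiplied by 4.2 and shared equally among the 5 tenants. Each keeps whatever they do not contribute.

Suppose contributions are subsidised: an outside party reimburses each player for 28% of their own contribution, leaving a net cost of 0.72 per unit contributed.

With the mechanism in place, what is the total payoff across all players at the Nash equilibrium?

The effective private return per unit is now (4.2/5) / 0.72 = 1.1667 > 1, so every player's dominant strategy flips to full contribution.
So the Nash equilibrium is full contribution by all 5; the group earns 5 × (19 × 0.28 + 4.2 × 19) = 425.60.

425.60 credits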